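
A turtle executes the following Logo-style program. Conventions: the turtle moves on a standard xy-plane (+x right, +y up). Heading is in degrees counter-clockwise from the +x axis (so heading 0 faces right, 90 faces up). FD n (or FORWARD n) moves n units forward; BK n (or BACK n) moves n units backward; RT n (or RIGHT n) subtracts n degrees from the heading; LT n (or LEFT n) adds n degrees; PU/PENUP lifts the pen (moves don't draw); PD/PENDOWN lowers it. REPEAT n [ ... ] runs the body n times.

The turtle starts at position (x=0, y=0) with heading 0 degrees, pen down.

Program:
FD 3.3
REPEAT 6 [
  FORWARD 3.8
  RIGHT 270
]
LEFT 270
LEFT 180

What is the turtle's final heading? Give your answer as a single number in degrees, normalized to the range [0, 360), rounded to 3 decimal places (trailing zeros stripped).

Executing turtle program step by step:
Start: pos=(0,0), heading=0, pen down
FD 3.3: (0,0) -> (3.3,0) [heading=0, draw]
REPEAT 6 [
  -- iteration 1/6 --
  FD 3.8: (3.3,0) -> (7.1,0) [heading=0, draw]
  RT 270: heading 0 -> 90
  -- iteration 2/6 --
  FD 3.8: (7.1,0) -> (7.1,3.8) [heading=90, draw]
  RT 270: heading 90 -> 180
  -- iteration 3/6 --
  FD 3.8: (7.1,3.8) -> (3.3,3.8) [heading=180, draw]
  RT 270: heading 180 -> 270
  -- iteration 4/6 --
  FD 3.8: (3.3,3.8) -> (3.3,0) [heading=270, draw]
  RT 270: heading 270 -> 0
  -- iteration 5/6 --
  FD 3.8: (3.3,0) -> (7.1,0) [heading=0, draw]
  RT 270: heading 0 -> 90
  -- iteration 6/6 --
  FD 3.8: (7.1,0) -> (7.1,3.8) [heading=90, draw]
  RT 270: heading 90 -> 180
]
LT 270: heading 180 -> 90
LT 180: heading 90 -> 270
Final: pos=(7.1,3.8), heading=270, 7 segment(s) drawn

Answer: 270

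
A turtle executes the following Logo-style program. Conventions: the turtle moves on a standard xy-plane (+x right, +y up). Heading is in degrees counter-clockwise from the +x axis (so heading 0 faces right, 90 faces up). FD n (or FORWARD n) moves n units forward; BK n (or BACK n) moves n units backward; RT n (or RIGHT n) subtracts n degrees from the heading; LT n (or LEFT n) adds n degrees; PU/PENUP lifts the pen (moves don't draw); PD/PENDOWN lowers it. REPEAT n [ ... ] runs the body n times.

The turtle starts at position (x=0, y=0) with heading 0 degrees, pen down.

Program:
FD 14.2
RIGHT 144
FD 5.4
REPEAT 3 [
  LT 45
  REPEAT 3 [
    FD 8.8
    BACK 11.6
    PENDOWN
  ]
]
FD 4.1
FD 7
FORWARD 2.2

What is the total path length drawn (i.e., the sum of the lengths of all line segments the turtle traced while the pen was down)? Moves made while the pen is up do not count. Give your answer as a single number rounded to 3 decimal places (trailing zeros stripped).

Executing turtle program step by step:
Start: pos=(0,0), heading=0, pen down
FD 14.2: (0,0) -> (14.2,0) [heading=0, draw]
RT 144: heading 0 -> 216
FD 5.4: (14.2,0) -> (9.831,-3.174) [heading=216, draw]
REPEAT 3 [
  -- iteration 1/3 --
  LT 45: heading 216 -> 261
  REPEAT 3 [
    -- iteration 1/3 --
    FD 8.8: (9.831,-3.174) -> (8.455,-11.866) [heading=261, draw]
    BK 11.6: (8.455,-11.866) -> (10.269,-0.409) [heading=261, draw]
    PD: pen down
    -- iteration 2/3 --
    FD 8.8: (10.269,-0.409) -> (8.893,-9.1) [heading=261, draw]
    BK 11.6: (8.893,-9.1) -> (10.707,2.357) [heading=261, draw]
    PD: pen down
    -- iteration 3/3 --
    FD 8.8: (10.707,2.357) -> (9.331,-6.335) [heading=261, draw]
    BK 11.6: (9.331,-6.335) -> (11.145,5.123) [heading=261, draw]
    PD: pen down
  ]
  -- iteration 2/3 --
  LT 45: heading 261 -> 306
  REPEAT 3 [
    -- iteration 1/3 --
    FD 8.8: (11.145,5.123) -> (16.318,-1.997) [heading=306, draw]
    BK 11.6: (16.318,-1.997) -> (9.5,7.388) [heading=306, draw]
    PD: pen down
    -- iteration 2/3 --
    FD 8.8: (9.5,7.388) -> (14.672,0.268) [heading=306, draw]
    BK 11.6: (14.672,0.268) -> (7.854,9.653) [heading=306, draw]
    PD: pen down
    -- iteration 3/3 --
    FD 8.8: (7.854,9.653) -> (13.026,2.534) [heading=306, draw]
    BK 11.6: (13.026,2.534) -> (6.208,11.918) [heading=306, draw]
    PD: pen down
  ]
  -- iteration 3/3 --
  LT 45: heading 306 -> 351
  REPEAT 3 [
    -- iteration 1/3 --
    FD 8.8: (6.208,11.918) -> (14.9,10.542) [heading=351, draw]
    BK 11.6: (14.9,10.542) -> (3.442,12.356) [heading=351, draw]
    PD: pen down
    -- iteration 2/3 --
    FD 8.8: (3.442,12.356) -> (12.134,10.98) [heading=351, draw]
    BK 11.6: (12.134,10.98) -> (0.677,12.794) [heading=351, draw]
    PD: pen down
    -- iteration 3/3 --
    FD 8.8: (0.677,12.794) -> (9.369,11.418) [heading=351, draw]
    BK 11.6: (9.369,11.418) -> (-2.089,13.232) [heading=351, draw]
    PD: pen down
  ]
]
FD 4.1: (-2.089,13.232) -> (1.961,12.591) [heading=351, draw]
FD 7: (1.961,12.591) -> (8.875,11.496) [heading=351, draw]
FD 2.2: (8.875,11.496) -> (11.048,11.152) [heading=351, draw]
Final: pos=(11.048,11.152), heading=351, 23 segment(s) drawn

Segment lengths:
  seg 1: (0,0) -> (14.2,0), length = 14.2
  seg 2: (14.2,0) -> (9.831,-3.174), length = 5.4
  seg 3: (9.831,-3.174) -> (8.455,-11.866), length = 8.8
  seg 4: (8.455,-11.866) -> (10.269,-0.409), length = 11.6
  seg 5: (10.269,-0.409) -> (8.893,-9.1), length = 8.8
  seg 6: (8.893,-9.1) -> (10.707,2.357), length = 11.6
  seg 7: (10.707,2.357) -> (9.331,-6.335), length = 8.8
  seg 8: (9.331,-6.335) -> (11.145,5.123), length = 11.6
  seg 9: (11.145,5.123) -> (16.318,-1.997), length = 8.8
  seg 10: (16.318,-1.997) -> (9.5,7.388), length = 11.6
  seg 11: (9.5,7.388) -> (14.672,0.268), length = 8.8
  seg 12: (14.672,0.268) -> (7.854,9.653), length = 11.6
  seg 13: (7.854,9.653) -> (13.026,2.534), length = 8.8
  seg 14: (13.026,2.534) -> (6.208,11.918), length = 11.6
  seg 15: (6.208,11.918) -> (14.9,10.542), length = 8.8
  seg 16: (14.9,10.542) -> (3.442,12.356), length = 11.6
  seg 17: (3.442,12.356) -> (12.134,10.98), length = 8.8
  seg 18: (12.134,10.98) -> (0.677,12.794), length = 11.6
  seg 19: (0.677,12.794) -> (9.369,11.418), length = 8.8
  seg 20: (9.369,11.418) -> (-2.089,13.232), length = 11.6
  seg 21: (-2.089,13.232) -> (1.961,12.591), length = 4.1
  seg 22: (1.961,12.591) -> (8.875,11.496), length = 7
  seg 23: (8.875,11.496) -> (11.048,11.152), length = 2.2
Total = 216.5

Answer: 216.5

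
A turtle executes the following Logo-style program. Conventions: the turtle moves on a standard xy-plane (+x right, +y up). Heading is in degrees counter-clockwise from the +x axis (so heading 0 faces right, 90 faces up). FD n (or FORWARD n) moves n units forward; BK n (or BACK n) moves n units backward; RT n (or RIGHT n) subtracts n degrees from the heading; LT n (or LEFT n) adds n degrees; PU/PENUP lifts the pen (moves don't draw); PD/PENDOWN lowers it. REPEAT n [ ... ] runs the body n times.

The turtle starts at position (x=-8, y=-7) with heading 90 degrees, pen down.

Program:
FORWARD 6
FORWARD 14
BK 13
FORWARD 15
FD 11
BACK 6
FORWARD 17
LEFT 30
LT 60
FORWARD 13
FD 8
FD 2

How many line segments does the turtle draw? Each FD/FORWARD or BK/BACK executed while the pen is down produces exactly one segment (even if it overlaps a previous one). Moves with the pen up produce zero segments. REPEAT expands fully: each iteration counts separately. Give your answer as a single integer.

Executing turtle program step by step:
Start: pos=(-8,-7), heading=90, pen down
FD 6: (-8,-7) -> (-8,-1) [heading=90, draw]
FD 14: (-8,-1) -> (-8,13) [heading=90, draw]
BK 13: (-8,13) -> (-8,0) [heading=90, draw]
FD 15: (-8,0) -> (-8,15) [heading=90, draw]
FD 11: (-8,15) -> (-8,26) [heading=90, draw]
BK 6: (-8,26) -> (-8,20) [heading=90, draw]
FD 17: (-8,20) -> (-8,37) [heading=90, draw]
LT 30: heading 90 -> 120
LT 60: heading 120 -> 180
FD 13: (-8,37) -> (-21,37) [heading=180, draw]
FD 8: (-21,37) -> (-29,37) [heading=180, draw]
FD 2: (-29,37) -> (-31,37) [heading=180, draw]
Final: pos=(-31,37), heading=180, 10 segment(s) drawn
Segments drawn: 10

Answer: 10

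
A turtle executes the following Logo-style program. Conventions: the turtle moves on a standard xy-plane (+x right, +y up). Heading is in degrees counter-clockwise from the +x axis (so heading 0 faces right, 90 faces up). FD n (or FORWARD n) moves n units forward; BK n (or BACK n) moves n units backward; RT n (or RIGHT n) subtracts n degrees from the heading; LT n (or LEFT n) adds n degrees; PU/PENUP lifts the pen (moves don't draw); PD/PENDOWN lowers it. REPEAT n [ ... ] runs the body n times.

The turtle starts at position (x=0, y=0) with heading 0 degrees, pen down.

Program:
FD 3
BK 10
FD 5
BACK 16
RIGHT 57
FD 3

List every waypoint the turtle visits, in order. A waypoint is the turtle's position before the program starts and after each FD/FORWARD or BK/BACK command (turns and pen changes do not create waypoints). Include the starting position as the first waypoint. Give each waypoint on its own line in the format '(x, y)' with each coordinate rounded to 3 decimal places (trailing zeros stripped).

Answer: (0, 0)
(3, 0)
(-7, 0)
(-2, 0)
(-18, 0)
(-16.366, -2.516)

Derivation:
Executing turtle program step by step:
Start: pos=(0,0), heading=0, pen down
FD 3: (0,0) -> (3,0) [heading=0, draw]
BK 10: (3,0) -> (-7,0) [heading=0, draw]
FD 5: (-7,0) -> (-2,0) [heading=0, draw]
BK 16: (-2,0) -> (-18,0) [heading=0, draw]
RT 57: heading 0 -> 303
FD 3: (-18,0) -> (-16.366,-2.516) [heading=303, draw]
Final: pos=(-16.366,-2.516), heading=303, 5 segment(s) drawn
Waypoints (6 total):
(0, 0)
(3, 0)
(-7, 0)
(-2, 0)
(-18, 0)
(-16.366, -2.516)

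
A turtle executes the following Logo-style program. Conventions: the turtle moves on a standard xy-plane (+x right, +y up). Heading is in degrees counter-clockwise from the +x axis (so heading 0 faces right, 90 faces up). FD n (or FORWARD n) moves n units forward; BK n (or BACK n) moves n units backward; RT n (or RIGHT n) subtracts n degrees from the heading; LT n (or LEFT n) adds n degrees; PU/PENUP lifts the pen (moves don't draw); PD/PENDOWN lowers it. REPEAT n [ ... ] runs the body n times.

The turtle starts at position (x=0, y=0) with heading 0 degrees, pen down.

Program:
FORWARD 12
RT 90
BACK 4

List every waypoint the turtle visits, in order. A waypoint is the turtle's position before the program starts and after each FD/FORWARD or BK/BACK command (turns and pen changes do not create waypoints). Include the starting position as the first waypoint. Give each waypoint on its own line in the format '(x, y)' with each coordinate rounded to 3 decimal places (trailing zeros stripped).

Executing turtle program step by step:
Start: pos=(0,0), heading=0, pen down
FD 12: (0,0) -> (12,0) [heading=0, draw]
RT 90: heading 0 -> 270
BK 4: (12,0) -> (12,4) [heading=270, draw]
Final: pos=(12,4), heading=270, 2 segment(s) drawn
Waypoints (3 total):
(0, 0)
(12, 0)
(12, 4)

Answer: (0, 0)
(12, 0)
(12, 4)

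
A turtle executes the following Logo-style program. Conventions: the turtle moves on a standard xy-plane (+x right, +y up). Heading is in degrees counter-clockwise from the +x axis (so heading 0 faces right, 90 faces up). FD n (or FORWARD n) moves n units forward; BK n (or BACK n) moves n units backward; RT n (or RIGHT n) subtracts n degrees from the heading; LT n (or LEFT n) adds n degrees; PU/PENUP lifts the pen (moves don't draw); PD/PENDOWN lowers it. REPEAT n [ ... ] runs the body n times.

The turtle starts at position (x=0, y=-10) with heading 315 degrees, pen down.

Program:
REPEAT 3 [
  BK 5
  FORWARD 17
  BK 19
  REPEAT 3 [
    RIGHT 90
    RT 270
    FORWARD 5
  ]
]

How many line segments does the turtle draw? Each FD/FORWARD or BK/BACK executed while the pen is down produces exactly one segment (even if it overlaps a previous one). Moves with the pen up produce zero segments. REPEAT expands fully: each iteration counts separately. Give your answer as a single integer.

Answer: 18

Derivation:
Executing turtle program step by step:
Start: pos=(0,-10), heading=315, pen down
REPEAT 3 [
  -- iteration 1/3 --
  BK 5: (0,-10) -> (-3.536,-6.464) [heading=315, draw]
  FD 17: (-3.536,-6.464) -> (8.485,-18.485) [heading=315, draw]
  BK 19: (8.485,-18.485) -> (-4.95,-5.05) [heading=315, draw]
  REPEAT 3 [
    -- iteration 1/3 --
    RT 90: heading 315 -> 225
    RT 270: heading 225 -> 315
    FD 5: (-4.95,-5.05) -> (-1.414,-8.586) [heading=315, draw]
    -- iteration 2/3 --
    RT 90: heading 315 -> 225
    RT 270: heading 225 -> 315
    FD 5: (-1.414,-8.586) -> (2.121,-12.121) [heading=315, draw]
    -- iteration 3/3 --
    RT 90: heading 315 -> 225
    RT 270: heading 225 -> 315
    FD 5: (2.121,-12.121) -> (5.657,-15.657) [heading=315, draw]
  ]
  -- iteration 2/3 --
  BK 5: (5.657,-15.657) -> (2.121,-12.121) [heading=315, draw]
  FD 17: (2.121,-12.121) -> (14.142,-24.142) [heading=315, draw]
  BK 19: (14.142,-24.142) -> (0.707,-10.707) [heading=315, draw]
  REPEAT 3 [
    -- iteration 1/3 --
    RT 90: heading 315 -> 225
    RT 270: heading 225 -> 315
    FD 5: (0.707,-10.707) -> (4.243,-14.243) [heading=315, draw]
    -- iteration 2/3 --
    RT 90: heading 315 -> 225
    RT 270: heading 225 -> 315
    FD 5: (4.243,-14.243) -> (7.778,-17.778) [heading=315, draw]
    -- iteration 3/3 --
    RT 90: heading 315 -> 225
    RT 270: heading 225 -> 315
    FD 5: (7.778,-17.778) -> (11.314,-21.314) [heading=315, draw]
  ]
  -- iteration 3/3 --
  BK 5: (11.314,-21.314) -> (7.778,-17.778) [heading=315, draw]
  FD 17: (7.778,-17.778) -> (19.799,-29.799) [heading=315, draw]
  BK 19: (19.799,-29.799) -> (6.364,-16.364) [heading=315, draw]
  REPEAT 3 [
    -- iteration 1/3 --
    RT 90: heading 315 -> 225
    RT 270: heading 225 -> 315
    FD 5: (6.364,-16.364) -> (9.899,-19.899) [heading=315, draw]
    -- iteration 2/3 --
    RT 90: heading 315 -> 225
    RT 270: heading 225 -> 315
    FD 5: (9.899,-19.899) -> (13.435,-23.435) [heading=315, draw]
    -- iteration 3/3 --
    RT 90: heading 315 -> 225
    RT 270: heading 225 -> 315
    FD 5: (13.435,-23.435) -> (16.971,-26.971) [heading=315, draw]
  ]
]
Final: pos=(16.971,-26.971), heading=315, 18 segment(s) drawn
Segments drawn: 18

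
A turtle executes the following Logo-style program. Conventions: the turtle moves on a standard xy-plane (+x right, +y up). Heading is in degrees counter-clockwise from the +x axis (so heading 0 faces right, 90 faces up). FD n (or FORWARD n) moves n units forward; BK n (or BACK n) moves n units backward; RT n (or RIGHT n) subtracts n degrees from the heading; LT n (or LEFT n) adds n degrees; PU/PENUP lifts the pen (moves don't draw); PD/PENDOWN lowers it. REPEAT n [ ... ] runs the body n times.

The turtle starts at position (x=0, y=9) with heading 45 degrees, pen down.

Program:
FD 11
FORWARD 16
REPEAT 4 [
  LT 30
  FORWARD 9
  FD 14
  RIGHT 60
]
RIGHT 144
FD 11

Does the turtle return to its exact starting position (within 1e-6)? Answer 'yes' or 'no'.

Executing turtle program step by step:
Start: pos=(0,9), heading=45, pen down
FD 11: (0,9) -> (7.778,16.778) [heading=45, draw]
FD 16: (7.778,16.778) -> (19.092,28.092) [heading=45, draw]
REPEAT 4 [
  -- iteration 1/4 --
  LT 30: heading 45 -> 75
  FD 9: (19.092,28.092) -> (21.421,36.785) [heading=75, draw]
  FD 14: (21.421,36.785) -> (25.045,50.308) [heading=75, draw]
  RT 60: heading 75 -> 15
  -- iteration 2/4 --
  LT 30: heading 15 -> 45
  FD 9: (25.045,50.308) -> (31.409,56.672) [heading=45, draw]
  FD 14: (31.409,56.672) -> (41.308,66.572) [heading=45, draw]
  RT 60: heading 45 -> 345
  -- iteration 3/4 --
  LT 30: heading 345 -> 15
  FD 9: (41.308,66.572) -> (50.002,68.901) [heading=15, draw]
  FD 14: (50.002,68.901) -> (63.524,72.524) [heading=15, draw]
  RT 60: heading 15 -> 315
  -- iteration 4/4 --
  LT 30: heading 315 -> 345
  FD 9: (63.524,72.524) -> (72.218,70.195) [heading=345, draw]
  FD 14: (72.218,70.195) -> (85.741,66.572) [heading=345, draw]
  RT 60: heading 345 -> 285
]
RT 144: heading 285 -> 141
FD 11: (85.741,66.572) -> (77.192,73.494) [heading=141, draw]
Final: pos=(77.192,73.494), heading=141, 11 segment(s) drawn

Start position: (0, 9)
Final position: (77.192, 73.494)
Distance = 100.589; >= 1e-6 -> NOT closed

Answer: no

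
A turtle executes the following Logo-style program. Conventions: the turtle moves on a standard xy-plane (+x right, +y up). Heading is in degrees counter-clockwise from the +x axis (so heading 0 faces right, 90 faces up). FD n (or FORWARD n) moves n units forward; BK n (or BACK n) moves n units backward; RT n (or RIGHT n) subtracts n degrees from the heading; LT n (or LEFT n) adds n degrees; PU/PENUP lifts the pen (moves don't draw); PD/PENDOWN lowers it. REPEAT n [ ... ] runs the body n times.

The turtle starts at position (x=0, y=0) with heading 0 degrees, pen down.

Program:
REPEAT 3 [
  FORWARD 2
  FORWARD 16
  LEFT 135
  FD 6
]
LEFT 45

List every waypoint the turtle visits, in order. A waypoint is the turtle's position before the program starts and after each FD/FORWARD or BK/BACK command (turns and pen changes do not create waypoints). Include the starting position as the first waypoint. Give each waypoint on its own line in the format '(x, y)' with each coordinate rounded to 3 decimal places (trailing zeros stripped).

Executing turtle program step by step:
Start: pos=(0,0), heading=0, pen down
REPEAT 3 [
  -- iteration 1/3 --
  FD 2: (0,0) -> (2,0) [heading=0, draw]
  FD 16: (2,0) -> (18,0) [heading=0, draw]
  LT 135: heading 0 -> 135
  FD 6: (18,0) -> (13.757,4.243) [heading=135, draw]
  -- iteration 2/3 --
  FD 2: (13.757,4.243) -> (12.343,5.657) [heading=135, draw]
  FD 16: (12.343,5.657) -> (1.029,16.971) [heading=135, draw]
  LT 135: heading 135 -> 270
  FD 6: (1.029,16.971) -> (1.029,10.971) [heading=270, draw]
  -- iteration 3/3 --
  FD 2: (1.029,10.971) -> (1.029,8.971) [heading=270, draw]
  FD 16: (1.029,8.971) -> (1.029,-7.029) [heading=270, draw]
  LT 135: heading 270 -> 45
  FD 6: (1.029,-7.029) -> (5.272,-2.787) [heading=45, draw]
]
LT 45: heading 45 -> 90
Final: pos=(5.272,-2.787), heading=90, 9 segment(s) drawn
Waypoints (10 total):
(0, 0)
(2, 0)
(18, 0)
(13.757, 4.243)
(12.343, 5.657)
(1.029, 16.971)
(1.029, 10.971)
(1.029, 8.971)
(1.029, -7.029)
(5.272, -2.787)

Answer: (0, 0)
(2, 0)
(18, 0)
(13.757, 4.243)
(12.343, 5.657)
(1.029, 16.971)
(1.029, 10.971)
(1.029, 8.971)
(1.029, -7.029)
(5.272, -2.787)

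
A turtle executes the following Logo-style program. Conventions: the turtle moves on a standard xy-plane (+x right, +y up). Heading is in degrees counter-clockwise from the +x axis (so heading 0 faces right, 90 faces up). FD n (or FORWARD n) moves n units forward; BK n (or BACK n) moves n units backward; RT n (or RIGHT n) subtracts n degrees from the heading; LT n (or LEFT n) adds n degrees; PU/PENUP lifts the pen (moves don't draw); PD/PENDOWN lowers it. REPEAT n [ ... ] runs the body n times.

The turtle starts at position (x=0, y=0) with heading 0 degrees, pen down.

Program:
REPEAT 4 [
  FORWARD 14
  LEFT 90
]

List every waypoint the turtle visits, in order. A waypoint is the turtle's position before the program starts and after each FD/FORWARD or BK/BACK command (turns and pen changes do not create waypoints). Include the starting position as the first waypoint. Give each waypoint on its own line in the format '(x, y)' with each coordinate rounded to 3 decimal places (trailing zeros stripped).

Executing turtle program step by step:
Start: pos=(0,0), heading=0, pen down
REPEAT 4 [
  -- iteration 1/4 --
  FD 14: (0,0) -> (14,0) [heading=0, draw]
  LT 90: heading 0 -> 90
  -- iteration 2/4 --
  FD 14: (14,0) -> (14,14) [heading=90, draw]
  LT 90: heading 90 -> 180
  -- iteration 3/4 --
  FD 14: (14,14) -> (0,14) [heading=180, draw]
  LT 90: heading 180 -> 270
  -- iteration 4/4 --
  FD 14: (0,14) -> (0,0) [heading=270, draw]
  LT 90: heading 270 -> 0
]
Final: pos=(0,0), heading=0, 4 segment(s) drawn
Waypoints (5 total):
(0, 0)
(14, 0)
(14, 14)
(0, 14)
(0, 0)

Answer: (0, 0)
(14, 0)
(14, 14)
(0, 14)
(0, 0)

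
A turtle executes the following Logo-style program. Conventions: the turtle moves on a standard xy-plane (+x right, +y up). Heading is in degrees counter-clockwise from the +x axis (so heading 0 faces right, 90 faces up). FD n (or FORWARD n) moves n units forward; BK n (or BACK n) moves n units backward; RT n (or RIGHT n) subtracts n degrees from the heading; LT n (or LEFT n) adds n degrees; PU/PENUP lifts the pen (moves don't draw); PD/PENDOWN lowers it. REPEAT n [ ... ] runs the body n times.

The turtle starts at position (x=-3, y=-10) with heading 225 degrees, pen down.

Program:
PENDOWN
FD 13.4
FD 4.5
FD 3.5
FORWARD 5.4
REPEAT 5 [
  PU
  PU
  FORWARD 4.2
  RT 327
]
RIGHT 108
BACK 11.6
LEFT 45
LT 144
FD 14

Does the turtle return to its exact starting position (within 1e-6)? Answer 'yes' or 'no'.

Answer: no

Derivation:
Executing turtle program step by step:
Start: pos=(-3,-10), heading=225, pen down
PD: pen down
FD 13.4: (-3,-10) -> (-12.475,-19.475) [heading=225, draw]
FD 4.5: (-12.475,-19.475) -> (-15.657,-22.657) [heading=225, draw]
FD 3.5: (-15.657,-22.657) -> (-18.132,-25.132) [heading=225, draw]
FD 5.4: (-18.132,-25.132) -> (-21.95,-28.95) [heading=225, draw]
REPEAT 5 [
  -- iteration 1/5 --
  PU: pen up
  PU: pen up
  FD 4.2: (-21.95,-28.95) -> (-24.92,-31.92) [heading=225, move]
  RT 327: heading 225 -> 258
  -- iteration 2/5 --
  PU: pen up
  PU: pen up
  FD 4.2: (-24.92,-31.92) -> (-25.794,-36.029) [heading=258, move]
  RT 327: heading 258 -> 291
  -- iteration 3/5 --
  PU: pen up
  PU: pen up
  FD 4.2: (-25.794,-36.029) -> (-24.288,-39.95) [heading=291, move]
  RT 327: heading 291 -> 324
  -- iteration 4/5 --
  PU: pen up
  PU: pen up
  FD 4.2: (-24.288,-39.95) -> (-20.891,-42.418) [heading=324, move]
  RT 327: heading 324 -> 357
  -- iteration 5/5 --
  PU: pen up
  PU: pen up
  FD 4.2: (-20.891,-42.418) -> (-16.696,-42.638) [heading=357, move]
  RT 327: heading 357 -> 30
]
RT 108: heading 30 -> 282
BK 11.6: (-16.696,-42.638) -> (-19.108,-31.292) [heading=282, move]
LT 45: heading 282 -> 327
LT 144: heading 327 -> 111
FD 14: (-19.108,-31.292) -> (-24.125,-18.221) [heading=111, move]
Final: pos=(-24.125,-18.221), heading=111, 4 segment(s) drawn

Start position: (-3, -10)
Final position: (-24.125, -18.221)
Distance = 22.669; >= 1e-6 -> NOT closed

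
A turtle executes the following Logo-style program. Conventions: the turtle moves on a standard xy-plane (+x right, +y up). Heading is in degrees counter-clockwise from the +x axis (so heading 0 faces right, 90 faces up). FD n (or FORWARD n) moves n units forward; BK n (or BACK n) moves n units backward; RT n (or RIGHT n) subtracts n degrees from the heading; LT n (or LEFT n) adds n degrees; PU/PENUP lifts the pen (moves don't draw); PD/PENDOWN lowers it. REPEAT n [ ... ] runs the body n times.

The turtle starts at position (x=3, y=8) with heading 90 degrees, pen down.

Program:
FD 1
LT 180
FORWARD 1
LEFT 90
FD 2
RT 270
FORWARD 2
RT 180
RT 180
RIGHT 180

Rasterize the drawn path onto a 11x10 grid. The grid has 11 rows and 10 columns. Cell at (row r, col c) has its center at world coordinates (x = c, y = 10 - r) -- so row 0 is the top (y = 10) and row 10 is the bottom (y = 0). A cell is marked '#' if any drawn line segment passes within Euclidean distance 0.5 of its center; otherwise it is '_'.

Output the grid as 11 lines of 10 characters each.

Answer: _____#____
___#_#____
___###____
__________
__________
__________
__________
__________
__________
__________
__________

Derivation:
Segment 0: (3,8) -> (3,9)
Segment 1: (3,9) -> (3,8)
Segment 2: (3,8) -> (5,8)
Segment 3: (5,8) -> (5,10)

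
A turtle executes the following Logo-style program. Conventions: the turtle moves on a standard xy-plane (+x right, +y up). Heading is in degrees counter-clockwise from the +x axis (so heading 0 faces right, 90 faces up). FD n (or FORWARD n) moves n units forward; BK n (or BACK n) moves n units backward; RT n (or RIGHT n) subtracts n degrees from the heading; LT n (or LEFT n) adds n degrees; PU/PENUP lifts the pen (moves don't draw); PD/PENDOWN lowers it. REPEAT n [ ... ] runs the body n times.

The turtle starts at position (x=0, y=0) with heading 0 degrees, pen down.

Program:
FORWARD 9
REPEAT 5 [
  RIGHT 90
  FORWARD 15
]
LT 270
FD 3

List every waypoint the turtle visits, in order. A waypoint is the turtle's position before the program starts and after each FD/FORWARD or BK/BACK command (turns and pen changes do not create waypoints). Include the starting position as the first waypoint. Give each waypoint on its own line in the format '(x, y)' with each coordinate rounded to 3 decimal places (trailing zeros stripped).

Answer: (0, 0)
(9, 0)
(9, -15)
(-6, -15)
(-6, 0)
(9, 0)
(9, -15)
(6, -15)

Derivation:
Executing turtle program step by step:
Start: pos=(0,0), heading=0, pen down
FD 9: (0,0) -> (9,0) [heading=0, draw]
REPEAT 5 [
  -- iteration 1/5 --
  RT 90: heading 0 -> 270
  FD 15: (9,0) -> (9,-15) [heading=270, draw]
  -- iteration 2/5 --
  RT 90: heading 270 -> 180
  FD 15: (9,-15) -> (-6,-15) [heading=180, draw]
  -- iteration 3/5 --
  RT 90: heading 180 -> 90
  FD 15: (-6,-15) -> (-6,0) [heading=90, draw]
  -- iteration 4/5 --
  RT 90: heading 90 -> 0
  FD 15: (-6,0) -> (9,0) [heading=0, draw]
  -- iteration 5/5 --
  RT 90: heading 0 -> 270
  FD 15: (9,0) -> (9,-15) [heading=270, draw]
]
LT 270: heading 270 -> 180
FD 3: (9,-15) -> (6,-15) [heading=180, draw]
Final: pos=(6,-15), heading=180, 7 segment(s) drawn
Waypoints (8 total):
(0, 0)
(9, 0)
(9, -15)
(-6, -15)
(-6, 0)
(9, 0)
(9, -15)
(6, -15)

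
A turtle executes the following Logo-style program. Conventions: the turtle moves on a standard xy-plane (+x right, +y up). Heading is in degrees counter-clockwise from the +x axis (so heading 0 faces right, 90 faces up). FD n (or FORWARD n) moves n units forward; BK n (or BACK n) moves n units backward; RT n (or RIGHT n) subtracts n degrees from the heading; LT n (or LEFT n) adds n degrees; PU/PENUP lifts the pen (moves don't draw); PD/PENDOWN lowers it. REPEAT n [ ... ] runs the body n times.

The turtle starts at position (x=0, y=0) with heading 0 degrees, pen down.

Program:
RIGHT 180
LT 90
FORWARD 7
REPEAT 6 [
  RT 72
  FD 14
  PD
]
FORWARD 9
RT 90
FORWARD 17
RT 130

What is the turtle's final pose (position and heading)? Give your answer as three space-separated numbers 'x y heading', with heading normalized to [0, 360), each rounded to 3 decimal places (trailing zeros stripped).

Executing turtle program step by step:
Start: pos=(0,0), heading=0, pen down
RT 180: heading 0 -> 180
LT 90: heading 180 -> 270
FD 7: (0,0) -> (0,-7) [heading=270, draw]
REPEAT 6 [
  -- iteration 1/6 --
  RT 72: heading 270 -> 198
  FD 14: (0,-7) -> (-13.315,-11.326) [heading=198, draw]
  PD: pen down
  -- iteration 2/6 --
  RT 72: heading 198 -> 126
  FD 14: (-13.315,-11.326) -> (-21.544,0) [heading=126, draw]
  PD: pen down
  -- iteration 3/6 --
  RT 72: heading 126 -> 54
  FD 14: (-21.544,0) -> (-13.315,11.326) [heading=54, draw]
  PD: pen down
  -- iteration 4/6 --
  RT 72: heading 54 -> 342
  FD 14: (-13.315,11.326) -> (0,7) [heading=342, draw]
  PD: pen down
  -- iteration 5/6 --
  RT 72: heading 342 -> 270
  FD 14: (0,7) -> (0,-7) [heading=270, draw]
  PD: pen down
  -- iteration 6/6 --
  RT 72: heading 270 -> 198
  FD 14: (0,-7) -> (-13.315,-11.326) [heading=198, draw]
  PD: pen down
]
FD 9: (-13.315,-11.326) -> (-21.874,-14.107) [heading=198, draw]
RT 90: heading 198 -> 108
FD 17: (-21.874,-14.107) -> (-27.128,2.061) [heading=108, draw]
RT 130: heading 108 -> 338
Final: pos=(-27.128,2.061), heading=338, 9 segment(s) drawn

Answer: -27.128 2.061 338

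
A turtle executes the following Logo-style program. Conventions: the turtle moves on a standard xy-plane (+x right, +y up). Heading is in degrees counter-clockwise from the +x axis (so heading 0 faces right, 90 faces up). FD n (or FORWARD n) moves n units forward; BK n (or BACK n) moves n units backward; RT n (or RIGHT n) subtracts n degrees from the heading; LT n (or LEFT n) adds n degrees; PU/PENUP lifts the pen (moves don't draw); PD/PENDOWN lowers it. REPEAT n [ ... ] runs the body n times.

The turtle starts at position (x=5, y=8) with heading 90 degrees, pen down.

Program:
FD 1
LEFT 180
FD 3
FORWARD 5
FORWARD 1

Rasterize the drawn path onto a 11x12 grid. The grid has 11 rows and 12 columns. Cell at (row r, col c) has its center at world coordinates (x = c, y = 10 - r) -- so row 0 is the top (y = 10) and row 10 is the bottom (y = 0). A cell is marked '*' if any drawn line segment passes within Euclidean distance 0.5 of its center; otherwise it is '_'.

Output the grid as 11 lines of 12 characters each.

Segment 0: (5,8) -> (5,9)
Segment 1: (5,9) -> (5,6)
Segment 2: (5,6) -> (5,1)
Segment 3: (5,1) -> (5,0)

Answer: ____________
_____*______
_____*______
_____*______
_____*______
_____*______
_____*______
_____*______
_____*______
_____*______
_____*______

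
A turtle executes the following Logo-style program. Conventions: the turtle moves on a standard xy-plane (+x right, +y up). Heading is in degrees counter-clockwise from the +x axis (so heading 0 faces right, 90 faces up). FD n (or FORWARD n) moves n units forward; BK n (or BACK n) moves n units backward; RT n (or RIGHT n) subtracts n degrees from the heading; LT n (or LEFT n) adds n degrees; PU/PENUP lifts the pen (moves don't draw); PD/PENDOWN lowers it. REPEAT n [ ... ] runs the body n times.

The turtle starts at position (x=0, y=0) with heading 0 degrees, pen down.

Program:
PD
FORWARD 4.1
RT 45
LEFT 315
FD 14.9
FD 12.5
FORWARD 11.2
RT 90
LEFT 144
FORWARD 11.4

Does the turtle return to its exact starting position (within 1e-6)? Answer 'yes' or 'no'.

Executing turtle program step by step:
Start: pos=(0,0), heading=0, pen down
PD: pen down
FD 4.1: (0,0) -> (4.1,0) [heading=0, draw]
RT 45: heading 0 -> 315
LT 315: heading 315 -> 270
FD 14.9: (4.1,0) -> (4.1,-14.9) [heading=270, draw]
FD 12.5: (4.1,-14.9) -> (4.1,-27.4) [heading=270, draw]
FD 11.2: (4.1,-27.4) -> (4.1,-38.6) [heading=270, draw]
RT 90: heading 270 -> 180
LT 144: heading 180 -> 324
FD 11.4: (4.1,-38.6) -> (13.323,-45.301) [heading=324, draw]
Final: pos=(13.323,-45.301), heading=324, 5 segment(s) drawn

Start position: (0, 0)
Final position: (13.323, -45.301)
Distance = 47.219; >= 1e-6 -> NOT closed

Answer: no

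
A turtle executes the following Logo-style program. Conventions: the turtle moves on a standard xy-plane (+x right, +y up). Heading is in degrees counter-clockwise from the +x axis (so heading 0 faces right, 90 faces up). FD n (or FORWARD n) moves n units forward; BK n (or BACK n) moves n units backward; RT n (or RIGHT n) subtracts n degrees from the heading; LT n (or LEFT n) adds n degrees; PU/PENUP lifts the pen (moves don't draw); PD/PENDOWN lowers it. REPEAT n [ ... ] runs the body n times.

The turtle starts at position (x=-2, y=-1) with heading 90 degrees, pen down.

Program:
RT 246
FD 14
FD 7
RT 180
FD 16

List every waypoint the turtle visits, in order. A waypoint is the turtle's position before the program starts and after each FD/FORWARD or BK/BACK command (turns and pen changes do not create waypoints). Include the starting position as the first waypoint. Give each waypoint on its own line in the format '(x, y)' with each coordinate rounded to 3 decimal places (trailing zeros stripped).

Executing turtle program step by step:
Start: pos=(-2,-1), heading=90, pen down
RT 246: heading 90 -> 204
FD 14: (-2,-1) -> (-14.79,-6.694) [heading=204, draw]
FD 7: (-14.79,-6.694) -> (-21.184,-9.541) [heading=204, draw]
RT 180: heading 204 -> 24
FD 16: (-21.184,-9.541) -> (-6.568,-3.034) [heading=24, draw]
Final: pos=(-6.568,-3.034), heading=24, 3 segment(s) drawn
Waypoints (4 total):
(-2, -1)
(-14.79, -6.694)
(-21.184, -9.541)
(-6.568, -3.034)

Answer: (-2, -1)
(-14.79, -6.694)
(-21.184, -9.541)
(-6.568, -3.034)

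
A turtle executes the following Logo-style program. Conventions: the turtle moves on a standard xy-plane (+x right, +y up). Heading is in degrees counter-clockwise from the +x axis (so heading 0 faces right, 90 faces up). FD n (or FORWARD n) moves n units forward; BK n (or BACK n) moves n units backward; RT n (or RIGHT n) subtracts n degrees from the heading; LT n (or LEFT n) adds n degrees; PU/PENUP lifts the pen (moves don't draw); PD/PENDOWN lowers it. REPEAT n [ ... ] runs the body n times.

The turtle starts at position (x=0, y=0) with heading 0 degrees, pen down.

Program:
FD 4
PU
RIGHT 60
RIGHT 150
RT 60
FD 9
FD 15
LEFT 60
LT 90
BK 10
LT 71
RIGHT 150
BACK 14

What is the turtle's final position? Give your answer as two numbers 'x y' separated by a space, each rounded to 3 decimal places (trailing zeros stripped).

Answer: 22.237 28.102

Derivation:
Executing turtle program step by step:
Start: pos=(0,0), heading=0, pen down
FD 4: (0,0) -> (4,0) [heading=0, draw]
PU: pen up
RT 60: heading 0 -> 300
RT 150: heading 300 -> 150
RT 60: heading 150 -> 90
FD 9: (4,0) -> (4,9) [heading=90, move]
FD 15: (4,9) -> (4,24) [heading=90, move]
LT 60: heading 90 -> 150
LT 90: heading 150 -> 240
BK 10: (4,24) -> (9,32.66) [heading=240, move]
LT 71: heading 240 -> 311
RT 150: heading 311 -> 161
BK 14: (9,32.66) -> (22.237,28.102) [heading=161, move]
Final: pos=(22.237,28.102), heading=161, 1 segment(s) drawn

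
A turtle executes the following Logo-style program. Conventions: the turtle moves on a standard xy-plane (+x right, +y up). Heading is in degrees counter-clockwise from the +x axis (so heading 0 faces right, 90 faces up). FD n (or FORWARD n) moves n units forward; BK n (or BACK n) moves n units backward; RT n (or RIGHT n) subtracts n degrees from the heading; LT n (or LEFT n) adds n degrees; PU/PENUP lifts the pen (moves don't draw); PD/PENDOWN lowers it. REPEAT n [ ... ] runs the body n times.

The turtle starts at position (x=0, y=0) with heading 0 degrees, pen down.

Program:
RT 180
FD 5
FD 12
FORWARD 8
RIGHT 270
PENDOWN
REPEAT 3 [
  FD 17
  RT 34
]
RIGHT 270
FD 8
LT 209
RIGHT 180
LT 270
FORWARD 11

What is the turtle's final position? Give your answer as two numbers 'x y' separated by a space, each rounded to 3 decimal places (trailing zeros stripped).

Executing turtle program step by step:
Start: pos=(0,0), heading=0, pen down
RT 180: heading 0 -> 180
FD 5: (0,0) -> (-5,0) [heading=180, draw]
FD 12: (-5,0) -> (-17,0) [heading=180, draw]
FD 8: (-17,0) -> (-25,0) [heading=180, draw]
RT 270: heading 180 -> 270
PD: pen down
REPEAT 3 [
  -- iteration 1/3 --
  FD 17: (-25,0) -> (-25,-17) [heading=270, draw]
  RT 34: heading 270 -> 236
  -- iteration 2/3 --
  FD 17: (-25,-17) -> (-34.506,-31.094) [heading=236, draw]
  RT 34: heading 236 -> 202
  -- iteration 3/3 --
  FD 17: (-34.506,-31.094) -> (-50.268,-37.462) [heading=202, draw]
  RT 34: heading 202 -> 168
]
RT 270: heading 168 -> 258
FD 8: (-50.268,-37.462) -> (-51.932,-45.287) [heading=258, draw]
LT 209: heading 258 -> 107
RT 180: heading 107 -> 287
LT 270: heading 287 -> 197
FD 11: (-51.932,-45.287) -> (-62.451,-48.503) [heading=197, draw]
Final: pos=(-62.451,-48.503), heading=197, 8 segment(s) drawn

Answer: -62.451 -48.503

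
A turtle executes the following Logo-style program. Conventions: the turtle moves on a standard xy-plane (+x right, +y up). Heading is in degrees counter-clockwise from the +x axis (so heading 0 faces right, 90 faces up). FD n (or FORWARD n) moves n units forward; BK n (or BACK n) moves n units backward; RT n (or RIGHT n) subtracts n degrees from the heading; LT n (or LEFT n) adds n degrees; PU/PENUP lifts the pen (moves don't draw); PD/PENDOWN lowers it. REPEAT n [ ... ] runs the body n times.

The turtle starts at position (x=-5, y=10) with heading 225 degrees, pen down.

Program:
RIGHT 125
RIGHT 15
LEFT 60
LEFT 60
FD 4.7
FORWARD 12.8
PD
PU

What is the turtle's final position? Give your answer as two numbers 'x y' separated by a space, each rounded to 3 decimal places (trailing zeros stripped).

Executing turtle program step by step:
Start: pos=(-5,10), heading=225, pen down
RT 125: heading 225 -> 100
RT 15: heading 100 -> 85
LT 60: heading 85 -> 145
LT 60: heading 145 -> 205
FD 4.7: (-5,10) -> (-9.26,8.014) [heading=205, draw]
FD 12.8: (-9.26,8.014) -> (-20.86,2.604) [heading=205, draw]
PD: pen down
PU: pen up
Final: pos=(-20.86,2.604), heading=205, 2 segment(s) drawn

Answer: -20.86 2.604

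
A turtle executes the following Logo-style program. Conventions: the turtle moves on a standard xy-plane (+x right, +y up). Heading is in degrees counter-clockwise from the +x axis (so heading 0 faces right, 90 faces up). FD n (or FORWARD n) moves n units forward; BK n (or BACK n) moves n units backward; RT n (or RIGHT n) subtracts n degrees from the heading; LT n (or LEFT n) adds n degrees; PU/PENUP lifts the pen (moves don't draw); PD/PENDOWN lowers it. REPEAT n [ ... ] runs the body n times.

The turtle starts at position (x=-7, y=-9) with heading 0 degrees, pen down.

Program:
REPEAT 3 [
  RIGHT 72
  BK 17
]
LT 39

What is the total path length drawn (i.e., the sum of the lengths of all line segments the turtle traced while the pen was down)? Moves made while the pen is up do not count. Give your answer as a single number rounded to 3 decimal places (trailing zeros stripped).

Executing turtle program step by step:
Start: pos=(-7,-9), heading=0, pen down
REPEAT 3 [
  -- iteration 1/3 --
  RT 72: heading 0 -> 288
  BK 17: (-7,-9) -> (-12.253,7.168) [heading=288, draw]
  -- iteration 2/3 --
  RT 72: heading 288 -> 216
  BK 17: (-12.253,7.168) -> (1.5,17.16) [heading=216, draw]
  -- iteration 3/3 --
  RT 72: heading 216 -> 144
  BK 17: (1.5,17.16) -> (15.253,7.168) [heading=144, draw]
]
LT 39: heading 144 -> 183
Final: pos=(15.253,7.168), heading=183, 3 segment(s) drawn

Segment lengths:
  seg 1: (-7,-9) -> (-12.253,7.168), length = 17
  seg 2: (-12.253,7.168) -> (1.5,17.16), length = 17
  seg 3: (1.5,17.16) -> (15.253,7.168), length = 17
Total = 51

Answer: 51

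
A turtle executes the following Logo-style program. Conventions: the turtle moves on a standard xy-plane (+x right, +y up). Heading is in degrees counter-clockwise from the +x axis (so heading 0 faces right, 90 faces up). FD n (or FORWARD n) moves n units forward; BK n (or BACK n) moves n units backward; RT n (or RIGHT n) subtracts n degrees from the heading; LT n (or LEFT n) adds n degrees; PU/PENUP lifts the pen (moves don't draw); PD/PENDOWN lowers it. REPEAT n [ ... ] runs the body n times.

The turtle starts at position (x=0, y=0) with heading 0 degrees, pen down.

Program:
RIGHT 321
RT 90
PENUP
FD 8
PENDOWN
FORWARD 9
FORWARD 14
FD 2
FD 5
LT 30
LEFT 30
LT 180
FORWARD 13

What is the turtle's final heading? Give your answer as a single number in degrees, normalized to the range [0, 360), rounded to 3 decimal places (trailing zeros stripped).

Answer: 189

Derivation:
Executing turtle program step by step:
Start: pos=(0,0), heading=0, pen down
RT 321: heading 0 -> 39
RT 90: heading 39 -> 309
PU: pen up
FD 8: (0,0) -> (5.035,-6.217) [heading=309, move]
PD: pen down
FD 9: (5.035,-6.217) -> (10.698,-13.211) [heading=309, draw]
FD 14: (10.698,-13.211) -> (19.509,-24.092) [heading=309, draw]
FD 2: (19.509,-24.092) -> (20.768,-25.646) [heading=309, draw]
FD 5: (20.768,-25.646) -> (23.914,-29.532) [heading=309, draw]
LT 30: heading 309 -> 339
LT 30: heading 339 -> 9
LT 180: heading 9 -> 189
FD 13: (23.914,-29.532) -> (11.074,-31.565) [heading=189, draw]
Final: pos=(11.074,-31.565), heading=189, 5 segment(s) drawn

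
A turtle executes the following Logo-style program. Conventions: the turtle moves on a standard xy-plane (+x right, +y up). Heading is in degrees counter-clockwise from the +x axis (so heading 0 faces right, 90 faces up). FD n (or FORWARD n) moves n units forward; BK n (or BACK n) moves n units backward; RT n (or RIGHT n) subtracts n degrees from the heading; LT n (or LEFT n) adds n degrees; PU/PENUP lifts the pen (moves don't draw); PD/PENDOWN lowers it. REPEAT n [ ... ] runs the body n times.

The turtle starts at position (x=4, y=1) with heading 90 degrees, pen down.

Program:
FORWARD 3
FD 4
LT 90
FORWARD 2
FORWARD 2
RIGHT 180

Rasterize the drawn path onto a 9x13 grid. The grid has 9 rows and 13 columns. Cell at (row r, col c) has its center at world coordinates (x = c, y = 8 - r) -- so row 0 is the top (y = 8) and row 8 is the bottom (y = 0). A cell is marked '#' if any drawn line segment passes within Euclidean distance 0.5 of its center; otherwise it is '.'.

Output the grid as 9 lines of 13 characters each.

Segment 0: (4,1) -> (4,4)
Segment 1: (4,4) -> (4,8)
Segment 2: (4,8) -> (2,8)
Segment 3: (2,8) -> (0,8)

Answer: #####........
....#........
....#........
....#........
....#........
....#........
....#........
....#........
.............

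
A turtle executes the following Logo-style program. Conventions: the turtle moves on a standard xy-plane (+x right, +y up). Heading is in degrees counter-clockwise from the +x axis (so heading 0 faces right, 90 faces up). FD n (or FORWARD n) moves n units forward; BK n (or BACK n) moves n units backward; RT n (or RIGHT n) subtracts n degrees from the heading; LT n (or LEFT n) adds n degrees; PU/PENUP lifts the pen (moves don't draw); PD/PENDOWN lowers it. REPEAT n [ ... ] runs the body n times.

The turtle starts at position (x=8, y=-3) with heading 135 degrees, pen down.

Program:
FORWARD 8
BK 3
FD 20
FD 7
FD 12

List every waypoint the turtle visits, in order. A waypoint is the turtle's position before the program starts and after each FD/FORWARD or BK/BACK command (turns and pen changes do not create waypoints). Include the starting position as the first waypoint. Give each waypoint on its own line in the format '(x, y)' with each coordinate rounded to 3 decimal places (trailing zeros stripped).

Answer: (8, -3)
(2.343, 2.657)
(4.464, 0.536)
(-9.678, 14.678)
(-14.627, 19.627)
(-23.113, 28.113)

Derivation:
Executing turtle program step by step:
Start: pos=(8,-3), heading=135, pen down
FD 8: (8,-3) -> (2.343,2.657) [heading=135, draw]
BK 3: (2.343,2.657) -> (4.464,0.536) [heading=135, draw]
FD 20: (4.464,0.536) -> (-9.678,14.678) [heading=135, draw]
FD 7: (-9.678,14.678) -> (-14.627,19.627) [heading=135, draw]
FD 12: (-14.627,19.627) -> (-23.113,28.113) [heading=135, draw]
Final: pos=(-23.113,28.113), heading=135, 5 segment(s) drawn
Waypoints (6 total):
(8, -3)
(2.343, 2.657)
(4.464, 0.536)
(-9.678, 14.678)
(-14.627, 19.627)
(-23.113, 28.113)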